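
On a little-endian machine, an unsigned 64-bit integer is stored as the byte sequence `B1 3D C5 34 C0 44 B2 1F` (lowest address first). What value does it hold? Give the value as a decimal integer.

In little-endian order the low byte comes first in memory.
Reassemble most-significant byte first: 1F B2 44 C0 34 C5 3D B1 → 0x1FB244C034C53DB1.
0x1FB244C034C53DB1 = 2283963553340014001.

2283963553340014001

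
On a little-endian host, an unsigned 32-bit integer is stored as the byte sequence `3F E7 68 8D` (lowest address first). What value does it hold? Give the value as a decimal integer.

2372462399

Little-endian stores the least-significant byte at the lowest address.
Reassemble most-significant byte first: 8D 68 E7 3F → 0x8D68E73F.
0x8D68E73F = 2372462399.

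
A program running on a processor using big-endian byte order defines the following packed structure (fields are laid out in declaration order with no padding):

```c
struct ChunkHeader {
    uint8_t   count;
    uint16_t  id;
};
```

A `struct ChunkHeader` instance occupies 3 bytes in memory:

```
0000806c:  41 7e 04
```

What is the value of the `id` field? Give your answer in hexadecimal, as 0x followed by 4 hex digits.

0x7E04

`id` follows `count` (1 byte), so it starts at byte offset 1 and occupies 2 bytes.
Bytes at offsets 1..2: 7E 04.
In big-endian order the high byte comes first in memory.
The bytes are already most-significant first: 0x7E04.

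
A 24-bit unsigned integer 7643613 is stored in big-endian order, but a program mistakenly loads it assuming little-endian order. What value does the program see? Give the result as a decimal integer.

7643613 in 24-bit hexadecimal is 0x74A1DD.
Stored big-endian, the bytes at ascending addresses are 74 A1 DD.
Read back as little-endian, the first byte is least significant, giving 0xDDA174.
0xDDA174 = 14524788.

14524788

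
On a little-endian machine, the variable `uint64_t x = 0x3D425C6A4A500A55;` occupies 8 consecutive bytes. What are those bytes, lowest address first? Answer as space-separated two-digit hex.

Split into bytes (most-significant first): 3D 42 5C 6A 4A 50 0A 55.
Little-endian: lowest address holds the least-significant byte.
So at ascending addresses the bytes are 55 0A 50 4A 6A 5C 42 3D.

55 0A 50 4A 6A 5C 42 3D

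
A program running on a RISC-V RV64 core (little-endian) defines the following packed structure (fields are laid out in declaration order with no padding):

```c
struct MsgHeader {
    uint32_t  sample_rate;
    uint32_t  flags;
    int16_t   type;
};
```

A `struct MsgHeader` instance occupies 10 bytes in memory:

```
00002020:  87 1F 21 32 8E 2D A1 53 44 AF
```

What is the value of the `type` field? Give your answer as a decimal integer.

`type` follows `sample_rate` (4 B), `flags` (4 B), so it starts at offset 4 + 4 = 8 and occupies 2 bytes.
Bytes at offsets 8..9: 44 AF.
Little-endian: lowest address holds the least-significant byte.
Reassemble most-significant byte first: AF 44 → 0xAF44.
Top bit is set, so as a signed 16-bit value this is 0xAF44 − 2^16 = -20668.

-20668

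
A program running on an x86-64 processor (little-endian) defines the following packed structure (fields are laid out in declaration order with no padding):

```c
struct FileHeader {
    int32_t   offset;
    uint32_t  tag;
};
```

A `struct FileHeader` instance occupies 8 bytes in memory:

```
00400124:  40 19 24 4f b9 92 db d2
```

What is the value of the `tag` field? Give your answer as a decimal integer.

`tag` follows `offset` (4 bytes), so it starts at byte offset 4 and occupies 4 bytes.
Bytes at offsets 4..7: B9 92 DB D2.
In little-endian order the low byte comes first in memory.
Reassemble most-significant byte first: D2 DB 92 B9 → 0xD2DB92B9.
0xD2DB92B9 = 3537605305.

3537605305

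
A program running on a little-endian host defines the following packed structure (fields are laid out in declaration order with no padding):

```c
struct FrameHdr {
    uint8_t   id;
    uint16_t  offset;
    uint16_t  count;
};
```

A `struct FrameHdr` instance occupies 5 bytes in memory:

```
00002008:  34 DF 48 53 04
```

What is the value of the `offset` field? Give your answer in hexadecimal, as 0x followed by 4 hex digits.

0x48DF

`offset` follows `id` (1 byte), so it starts at byte offset 1 and occupies 2 bytes.
Bytes at offsets 1..2: DF 48.
Little-endian: lowest address holds the least-significant byte.
Reassemble most-significant byte first: 48 DF → 0x48DF.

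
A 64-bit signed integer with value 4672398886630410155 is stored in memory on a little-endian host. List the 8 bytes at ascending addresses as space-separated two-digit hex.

AB 47 89 2E 08 B2 D7 40

4672398886630410155 in hexadecimal, padded to 64 bits, is 0x40D7B2082E8947AB.
Split into bytes (most-significant first): 40 D7 B2 08 2E 89 47 AB.
Little-endian: lowest address holds the least-significant byte.
So at ascending addresses the bytes are AB 47 89 2E 08 B2 D7 40.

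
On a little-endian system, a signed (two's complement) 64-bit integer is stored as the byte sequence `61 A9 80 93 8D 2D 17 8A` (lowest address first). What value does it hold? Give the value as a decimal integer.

In little-endian order the low byte comes first in memory.
Reassemble most-significant byte first: 8A 17 2D 8D 93 80 A9 61 → 0x8A172D8D9380A961.
Top bit is set, so as a signed 64-bit value this is 0x8A172D8D9380A961 − 2^64 = -8496272085922829983.

-8496272085922829983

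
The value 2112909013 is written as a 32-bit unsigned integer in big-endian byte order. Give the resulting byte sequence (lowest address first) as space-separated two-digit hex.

2112909013 in hexadecimal, padded to 32 bits, is 0x7DF06ED5.
Split into bytes (most-significant first): 7D F0 6E D5.
Big-endian stores the most-significant byte at the lowest address.
So the memory order matches the most-significant-first order: 7D F0 6E D5.

7D F0 6E D5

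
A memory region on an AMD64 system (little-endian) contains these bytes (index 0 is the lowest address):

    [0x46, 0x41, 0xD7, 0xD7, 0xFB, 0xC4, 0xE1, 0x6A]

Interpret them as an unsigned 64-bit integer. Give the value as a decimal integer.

7701653423717302598

Little-endian stores the least-significant byte at the lowest address.
Reassemble most-significant byte first: 6A E1 C4 FB D7 D7 41 46 → 0x6AE1C4FBD7D74146.
0x6AE1C4FBD7D74146 = 7701653423717302598.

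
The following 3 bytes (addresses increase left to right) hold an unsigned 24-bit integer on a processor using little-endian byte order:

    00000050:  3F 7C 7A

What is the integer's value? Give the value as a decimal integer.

8027199

Little-endian stores the least-significant byte at the lowest address.
Reassemble most-significant byte first: 7A 7C 3F → 0x7A7C3F.
0x7A7C3F = 8027199.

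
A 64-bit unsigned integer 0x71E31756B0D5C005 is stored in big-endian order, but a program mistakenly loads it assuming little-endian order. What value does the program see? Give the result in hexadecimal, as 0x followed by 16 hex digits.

0x05C0D5B05617E371

Stored big-endian, the bytes at ascending addresses are 71 E3 17 56 B0 D5 C0 05.
Read back as little-endian, the first byte is least significant, giving 0x05C0D5B05617E371.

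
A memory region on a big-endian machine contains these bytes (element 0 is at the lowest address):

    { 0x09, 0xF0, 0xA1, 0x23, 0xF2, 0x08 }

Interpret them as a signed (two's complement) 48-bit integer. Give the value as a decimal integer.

10929100288520

In big-endian order the high byte comes first in memory.
The bytes are already most-significant first: 0x09F0A123F208.
0x09F0A123F208 = 10929100288520.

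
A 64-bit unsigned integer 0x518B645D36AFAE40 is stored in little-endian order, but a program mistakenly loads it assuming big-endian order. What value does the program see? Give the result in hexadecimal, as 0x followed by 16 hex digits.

0x40AEAF365D648B51

Stored little-endian, the bytes at ascending addresses are 40 AE AF 36 5D 64 8B 51.
Read back as big-endian, the last byte is least significant, giving 0x40AEAF365D648B51.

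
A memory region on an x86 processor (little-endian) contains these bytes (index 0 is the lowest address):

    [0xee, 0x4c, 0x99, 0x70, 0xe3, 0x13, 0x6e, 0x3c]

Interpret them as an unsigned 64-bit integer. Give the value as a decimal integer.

4354439757281447150

Little-endian: lowest address holds the least-significant byte.
Reassemble most-significant byte first: 3C 6E 13 E3 70 99 4C EE → 0x3C6E13E370994CEE.
0x3C6E13E370994CEE = 4354439757281447150.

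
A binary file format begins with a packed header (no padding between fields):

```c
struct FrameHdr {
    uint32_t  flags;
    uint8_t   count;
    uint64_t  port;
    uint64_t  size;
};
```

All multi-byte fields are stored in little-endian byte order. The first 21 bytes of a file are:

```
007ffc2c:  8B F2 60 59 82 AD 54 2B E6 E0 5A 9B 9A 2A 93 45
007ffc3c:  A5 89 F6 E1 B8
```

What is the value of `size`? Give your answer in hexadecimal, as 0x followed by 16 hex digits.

`size` follows `flags` (4 B), `count` (1 B), `port` (8 B), so it starts at offset 4 + 1 + 8 = 13 and occupies 8 bytes.
Bytes at offsets 13..20: 2A 93 45 A5 89 F6 E1 B8.
Little-endian stores the least-significant byte at the lowest address.
Reassemble most-significant byte first: B8 E1 F6 89 A5 45 93 2A → 0xB8E1F689A545932A.

0xB8E1F689A545932A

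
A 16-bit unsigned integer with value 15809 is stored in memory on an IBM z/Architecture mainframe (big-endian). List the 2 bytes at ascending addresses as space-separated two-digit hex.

15809 in hexadecimal, padded to 16 bits, is 0x3DC1.
Split into bytes (most-significant first): 3D C1.
Big-endian stores the most-significant byte at the lowest address.
So the memory order matches the most-significant-first order: 3D C1.

3D C1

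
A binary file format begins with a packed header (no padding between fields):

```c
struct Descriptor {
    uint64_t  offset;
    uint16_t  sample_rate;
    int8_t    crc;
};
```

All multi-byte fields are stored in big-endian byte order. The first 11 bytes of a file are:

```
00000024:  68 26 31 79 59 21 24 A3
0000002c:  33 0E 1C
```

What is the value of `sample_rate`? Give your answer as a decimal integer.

`sample_rate` follows `offset` (8 bytes), so it starts at byte offset 8 and occupies 2 bytes.
Bytes at offsets 8..9: 33 0E.
Big-endian: lowest address holds the most-significant byte.
The bytes are already most-significant first: 0x330E.
0x330E = 13070.

13070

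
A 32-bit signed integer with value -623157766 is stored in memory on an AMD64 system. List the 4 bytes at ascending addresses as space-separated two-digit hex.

Two's complement of -623157766 in 32 bits: 623157766 = 0x2524A206; invert → 0xDADB5DF9; add 1 → 0xDADB5DFA.
Split into bytes (most-significant first): DA DB 5D FA.
Little-endian: lowest address holds the least-significant byte.
So at ascending addresses the bytes are FA 5D DB DA.

FA 5D DB DA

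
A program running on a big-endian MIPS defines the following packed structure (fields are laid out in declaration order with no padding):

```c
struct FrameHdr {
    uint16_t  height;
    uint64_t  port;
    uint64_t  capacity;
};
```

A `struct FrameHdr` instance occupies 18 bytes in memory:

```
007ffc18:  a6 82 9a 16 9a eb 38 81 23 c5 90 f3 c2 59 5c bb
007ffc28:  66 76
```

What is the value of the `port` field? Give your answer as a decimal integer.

`port` follows `height` (2 bytes), so it starts at byte offset 2 and occupies 8 bytes.
Bytes at offsets 2..9: 9A 16 9A EB 38 81 23 C5.
In big-endian order the high byte comes first in memory.
The bytes are already most-significant first: 0x9A169AEB388123C5.
0x9A169AEB388123C5 = 11103232266384516037.

11103232266384516037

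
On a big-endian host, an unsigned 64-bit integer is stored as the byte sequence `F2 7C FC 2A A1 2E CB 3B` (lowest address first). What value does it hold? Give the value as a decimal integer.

17473117914313706299

Big-endian stores the most-significant byte at the lowest address.
The bytes are already most-significant first: 0xF27CFC2AA12ECB3B.
0xF27CFC2AA12ECB3B = 17473117914313706299.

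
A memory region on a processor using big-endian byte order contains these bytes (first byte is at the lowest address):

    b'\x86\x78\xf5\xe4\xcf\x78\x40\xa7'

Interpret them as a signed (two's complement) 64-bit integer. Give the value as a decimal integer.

-8756979112339816281

Big-endian: lowest address holds the most-significant byte.
The bytes are already most-significant first: 0x8678F5E4CF7840A7.
Top bit is set, so as a signed 64-bit value this is 0x8678F5E4CF7840A7 − 2^64 = -8756979112339816281.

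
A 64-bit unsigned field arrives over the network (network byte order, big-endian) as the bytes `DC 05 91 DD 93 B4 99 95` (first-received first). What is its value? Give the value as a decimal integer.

Big-endian stores the most-significant byte at the lowest address.
The bytes are already most-significant first: 0xDC0591DD93B49995.
0xDC0591DD93B49995 = 15854238444079585685.

15854238444079585685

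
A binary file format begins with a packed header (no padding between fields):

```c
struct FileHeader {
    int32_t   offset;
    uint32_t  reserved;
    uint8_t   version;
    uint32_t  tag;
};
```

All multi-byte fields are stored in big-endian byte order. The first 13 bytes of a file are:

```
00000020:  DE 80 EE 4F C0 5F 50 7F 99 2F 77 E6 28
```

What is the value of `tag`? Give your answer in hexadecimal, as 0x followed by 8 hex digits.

`tag` follows `offset` (4 B), `reserved` (4 B), `version` (1 B), so it starts at offset 4 + 4 + 1 = 9 and occupies 4 bytes.
Bytes at offsets 9..12: 2F 77 E6 28.
In big-endian order the high byte comes first in memory.
The bytes are already most-significant first: 0x2F77E628.

0x2F77E628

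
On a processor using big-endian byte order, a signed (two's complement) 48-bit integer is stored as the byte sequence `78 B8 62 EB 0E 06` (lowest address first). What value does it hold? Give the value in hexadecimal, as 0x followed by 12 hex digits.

Big-endian stores the most-significant byte at the lowest address.
The bytes are already most-significant first: 0x78B862EB0E06.

0x78B862EB0E06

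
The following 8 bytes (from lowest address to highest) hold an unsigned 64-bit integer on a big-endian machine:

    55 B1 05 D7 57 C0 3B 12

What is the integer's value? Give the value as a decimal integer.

6174722986549984018

In big-endian order the high byte comes first in memory.
The bytes are already most-significant first: 0x55B105D757C03B12.
0x55B105D757C03B12 = 6174722986549984018.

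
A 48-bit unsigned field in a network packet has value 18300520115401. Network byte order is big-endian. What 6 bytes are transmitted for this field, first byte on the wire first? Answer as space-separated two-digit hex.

10 A4 EC 00 2C C9

18300520115401 in hexadecimal, padded to 48 bits, is 0x10A4EC002CC9.
Split into bytes (most-significant first): 10 A4 EC 00 2C C9.
Big-endian stores the most-significant byte at the lowest address.
So the memory order matches the most-significant-first order: 10 A4 EC 00 2C C9.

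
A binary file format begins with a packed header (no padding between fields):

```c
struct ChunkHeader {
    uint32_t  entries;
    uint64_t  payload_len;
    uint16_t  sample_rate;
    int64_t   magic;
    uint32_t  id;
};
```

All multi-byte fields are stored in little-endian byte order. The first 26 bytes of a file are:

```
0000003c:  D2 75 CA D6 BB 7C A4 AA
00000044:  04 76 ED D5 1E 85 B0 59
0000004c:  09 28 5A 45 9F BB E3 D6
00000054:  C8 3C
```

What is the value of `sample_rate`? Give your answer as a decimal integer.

`sample_rate` follows `entries` (4 B), `payload_len` (8 B), so it starts at offset 4 + 8 = 12 and occupies 2 bytes.
Bytes at offsets 12..13: 1E 85.
Little-endian stores the least-significant byte at the lowest address.
Reassemble most-significant byte first: 85 1E → 0x851E.
0x851E = 34078.

34078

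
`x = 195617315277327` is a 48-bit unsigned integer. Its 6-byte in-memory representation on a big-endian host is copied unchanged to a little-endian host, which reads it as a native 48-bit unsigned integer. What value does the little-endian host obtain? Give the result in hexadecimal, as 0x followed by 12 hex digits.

0x0FCA96B4E9B1

195617315277327 in 48-bit hexadecimal is 0xB1E9B496CA0F.
Stored big-endian, the bytes at ascending addresses are B1 E9 B4 96 CA 0F.
Read back as little-endian, the first byte is least significant, giving 0x0FCA96B4E9B1.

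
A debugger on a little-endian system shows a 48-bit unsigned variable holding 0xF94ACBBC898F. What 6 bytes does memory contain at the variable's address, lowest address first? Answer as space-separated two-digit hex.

Split into bytes (most-significant first): F9 4A CB BC 89 8F.
Little-endian: lowest address holds the least-significant byte.
So at ascending addresses the bytes are 8F 89 BC CB 4A F9.

8F 89 BC CB 4A F9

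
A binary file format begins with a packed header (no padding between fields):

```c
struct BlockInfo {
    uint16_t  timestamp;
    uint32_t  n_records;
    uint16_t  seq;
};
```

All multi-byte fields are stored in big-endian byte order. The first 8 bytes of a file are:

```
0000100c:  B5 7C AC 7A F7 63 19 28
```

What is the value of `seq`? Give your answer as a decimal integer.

`seq` follows `timestamp` (2 B), `n_records` (4 B), so it starts at offset 2 + 4 = 6 and occupies 2 bytes.
Bytes at offsets 6..7: 19 28.
Big-endian stores the most-significant byte at the lowest address.
The bytes are already most-significant first: 0x1928.
0x1928 = 6440.

6440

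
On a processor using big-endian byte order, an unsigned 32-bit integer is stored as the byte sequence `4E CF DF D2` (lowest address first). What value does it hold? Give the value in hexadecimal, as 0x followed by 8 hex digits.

Big-endian: lowest address holds the most-significant byte.
The bytes are already most-significant first: 0x4ECFDFD2.

0x4ECFDFD2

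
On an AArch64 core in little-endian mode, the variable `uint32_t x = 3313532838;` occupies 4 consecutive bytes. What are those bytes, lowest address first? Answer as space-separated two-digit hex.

A6 7F 80 C5

3313532838 in hexadecimal, padded to 32 bits, is 0xC5807FA6.
Split into bytes (most-significant first): C5 80 7F A6.
In little-endian order the low byte comes first in memory.
So at ascending addresses the bytes are A6 7F 80 C5.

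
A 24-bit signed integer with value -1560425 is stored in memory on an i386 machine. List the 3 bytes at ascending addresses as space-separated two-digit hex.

97 30 E8

Two's complement of -1560425 in 24 bits: 1560425 = 0x17CF69; invert → 0xE83096; add 1 → 0xE83097.
Split into bytes (most-significant first): E8 30 97.
Little-endian: lowest address holds the least-significant byte.
So at ascending addresses the bytes are 97 30 E8.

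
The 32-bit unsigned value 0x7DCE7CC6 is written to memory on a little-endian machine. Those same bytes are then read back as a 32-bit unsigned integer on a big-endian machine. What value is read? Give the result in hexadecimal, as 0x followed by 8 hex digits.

Stored little-endian, the bytes at ascending addresses are C6 7C CE 7D.
Read back as big-endian, the last byte is least significant, giving 0xC67CCE7D.

0xC67CCE7D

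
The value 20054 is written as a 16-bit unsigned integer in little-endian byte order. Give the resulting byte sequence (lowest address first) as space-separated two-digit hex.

20054 in hexadecimal, padded to 16 bits, is 0x4E56.
Split into bytes (most-significant first): 4E 56.
In little-endian order the low byte comes first in memory.
So at ascending addresses the bytes are 56 4E.

56 4E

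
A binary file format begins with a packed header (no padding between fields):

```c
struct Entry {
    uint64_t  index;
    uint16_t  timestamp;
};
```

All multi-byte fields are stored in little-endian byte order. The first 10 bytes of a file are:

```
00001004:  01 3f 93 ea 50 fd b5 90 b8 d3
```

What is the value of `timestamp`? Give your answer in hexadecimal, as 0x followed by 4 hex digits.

0xD3B8

`timestamp` follows `index` (8 bytes), so it starts at byte offset 8 and occupies 2 bytes.
Bytes at offsets 8..9: B8 D3.
Little-endian stores the least-significant byte at the lowest address.
Reassemble most-significant byte first: D3 B8 → 0xD3B8.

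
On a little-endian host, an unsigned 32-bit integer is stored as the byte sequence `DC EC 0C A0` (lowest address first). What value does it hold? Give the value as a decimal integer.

Little-endian: lowest address holds the least-significant byte.
Reassemble most-significant byte first: A0 0C EC DC → 0xA00CECDC.
0xA00CECDC = 2685201628.

2685201628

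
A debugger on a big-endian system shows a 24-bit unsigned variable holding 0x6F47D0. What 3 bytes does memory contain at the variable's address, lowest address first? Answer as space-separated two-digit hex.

Split into bytes (most-significant first): 6F 47 D0.
Big-endian stores the most-significant byte at the lowest address.
So the memory order matches the most-significant-first order: 6F 47 D0.

6F 47 D0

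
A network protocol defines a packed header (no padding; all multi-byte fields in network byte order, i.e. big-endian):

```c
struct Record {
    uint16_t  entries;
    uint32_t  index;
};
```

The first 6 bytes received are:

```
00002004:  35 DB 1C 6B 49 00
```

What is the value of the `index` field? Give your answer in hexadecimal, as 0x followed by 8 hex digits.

0x1C6B4900

`index` follows `entries` (2 bytes), so it starts at byte offset 2 and occupies 4 bytes.
Bytes at offsets 2..5: 1C 6B 49 00.
Big-endian: lowest address holds the most-significant byte.
The bytes are already most-significant first: 0x1C6B4900.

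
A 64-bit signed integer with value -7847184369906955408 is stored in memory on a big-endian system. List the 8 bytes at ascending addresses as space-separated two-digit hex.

Two's complement of -7847184369906955408 in 64 bits: 7847184369906955408 = 0x6CE6CC9BB74D3490; invert → 0x9319336448B2CB6F; add 1 → 0x9319336448B2CB70.
Split into bytes (most-significant first): 93 19 33 64 48 B2 CB 70.
Big-endian: lowest address holds the most-significant byte.
So the memory order matches the most-significant-first order: 93 19 33 64 48 B2 CB 70.

93 19 33 64 48 B2 CB 70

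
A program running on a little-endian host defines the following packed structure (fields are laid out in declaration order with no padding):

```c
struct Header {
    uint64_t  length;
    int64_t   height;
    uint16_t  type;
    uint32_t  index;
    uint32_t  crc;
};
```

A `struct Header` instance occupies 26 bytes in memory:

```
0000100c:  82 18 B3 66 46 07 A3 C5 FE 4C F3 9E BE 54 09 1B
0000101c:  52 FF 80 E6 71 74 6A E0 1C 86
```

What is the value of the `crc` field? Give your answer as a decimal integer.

`crc` follows `length` (8 B), `height` (8 B), `type` (2 B), `index` (4 B), so it starts at offset 8 + 8 + 2 + 4 = 22 and occupies 4 bytes.
Bytes at offsets 22..25: 6A E0 1C 86.
Little-endian: lowest address holds the least-significant byte.
Reassemble most-significant byte first: 86 1C E0 6A → 0x861CE06A.
0x861CE06A = 2250039402.

2250039402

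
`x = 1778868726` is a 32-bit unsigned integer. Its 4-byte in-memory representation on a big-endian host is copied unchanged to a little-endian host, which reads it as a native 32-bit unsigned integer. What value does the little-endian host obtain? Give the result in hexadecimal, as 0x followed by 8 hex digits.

0xF661076A

1778868726 in 32-bit hexadecimal is 0x6A0761F6.
Stored big-endian, the bytes at ascending addresses are 6A 07 61 F6.
Read back as little-endian, the first byte is least significant, giving 0xF661076A.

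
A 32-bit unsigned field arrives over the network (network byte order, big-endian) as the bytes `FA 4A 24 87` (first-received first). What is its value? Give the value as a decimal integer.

Big-endian stores the most-significant byte at the lowest address.
The bytes are already most-significant first: 0xFA4A2487.
0xFA4A2487 = 4199163015.

4199163015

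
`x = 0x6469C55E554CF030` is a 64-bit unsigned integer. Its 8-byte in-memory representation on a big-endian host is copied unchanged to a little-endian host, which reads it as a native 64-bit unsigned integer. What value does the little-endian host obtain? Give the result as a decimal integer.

3526402437777025380

Stored big-endian, the bytes at ascending addresses are 64 69 C5 5E 55 4C F0 30.
Read back as little-endian, the first byte is least significant, giving 0x30F04C555EC56964.
0x30F04C555EC56964 = 3526402437777025380.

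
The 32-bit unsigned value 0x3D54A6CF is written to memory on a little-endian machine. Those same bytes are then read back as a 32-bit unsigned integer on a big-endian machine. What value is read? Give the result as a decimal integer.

Stored little-endian, the bytes at ascending addresses are CF A6 54 3D.
Read back as big-endian, the last byte is least significant, giving 0xCFA6543D.
0xCFA6543D = 3483784253.

3483784253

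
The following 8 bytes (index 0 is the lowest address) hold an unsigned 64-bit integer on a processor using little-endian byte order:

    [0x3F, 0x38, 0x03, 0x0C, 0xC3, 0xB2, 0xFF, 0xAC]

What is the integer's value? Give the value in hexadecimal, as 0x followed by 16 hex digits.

0xACFFB2C30C03383F

In little-endian order the low byte comes first in memory.
Reassemble most-significant byte first: AC FF B2 C3 0C 03 38 3F → 0xACFFB2C30C03383F.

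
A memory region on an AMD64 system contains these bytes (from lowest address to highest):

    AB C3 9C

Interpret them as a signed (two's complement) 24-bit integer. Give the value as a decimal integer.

Little-endian: lowest address holds the least-significant byte.
Reassemble most-significant byte first: 9C C3 AB → 0x9CC3AB.
Top bit is set, so as a signed 24-bit value this is 0x9CC3AB − 2^24 = -6503509.

-6503509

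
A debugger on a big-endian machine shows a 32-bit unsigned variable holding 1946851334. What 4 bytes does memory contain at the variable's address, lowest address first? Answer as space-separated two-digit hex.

74 0A 98 06

1946851334 in hexadecimal, padded to 32 bits, is 0x740A9806.
Split into bytes (most-significant first): 74 0A 98 06.
Big-endian stores the most-significant byte at the lowest address.
So the memory order matches the most-significant-first order: 74 0A 98 06.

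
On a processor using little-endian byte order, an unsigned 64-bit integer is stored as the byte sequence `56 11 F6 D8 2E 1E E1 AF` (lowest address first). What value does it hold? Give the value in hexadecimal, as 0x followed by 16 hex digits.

Little-endian stores the least-significant byte at the lowest address.
Reassemble most-significant byte first: AF E1 1E 2E D8 F6 11 56 → 0xAFE11E2ED8F61156.

0xAFE11E2ED8F61156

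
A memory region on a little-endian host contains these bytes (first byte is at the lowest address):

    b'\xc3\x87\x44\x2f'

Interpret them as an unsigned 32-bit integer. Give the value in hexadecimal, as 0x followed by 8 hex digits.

0x2F4487C3

In little-endian order the low byte comes first in memory.
Reassemble most-significant byte first: 2F 44 87 C3 → 0x2F4487C3.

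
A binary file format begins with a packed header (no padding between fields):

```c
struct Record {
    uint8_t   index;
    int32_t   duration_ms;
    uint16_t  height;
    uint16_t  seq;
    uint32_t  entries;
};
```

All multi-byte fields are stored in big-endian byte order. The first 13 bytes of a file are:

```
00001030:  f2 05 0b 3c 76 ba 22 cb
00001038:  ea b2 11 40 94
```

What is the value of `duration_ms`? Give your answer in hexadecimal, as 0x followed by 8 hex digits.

0x050B3C76

`duration_ms` follows `index` (1 byte), so it starts at byte offset 1 and occupies 4 bytes.
Bytes at offsets 1..4: 05 0B 3C 76.
Big-endian: lowest address holds the most-significant byte.
The bytes are already most-significant first: 0x050B3C76.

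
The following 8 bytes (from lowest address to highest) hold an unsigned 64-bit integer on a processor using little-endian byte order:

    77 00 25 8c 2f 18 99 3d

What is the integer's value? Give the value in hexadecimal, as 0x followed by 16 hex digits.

In little-endian order the low byte comes first in memory.
Reassemble most-significant byte first: 3D 99 18 2F 8C 25 00 77 → 0x3D99182F8C250077.

0x3D99182F8C250077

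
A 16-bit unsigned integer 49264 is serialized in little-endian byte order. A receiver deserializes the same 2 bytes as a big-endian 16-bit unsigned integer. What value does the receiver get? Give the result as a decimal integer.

49264 in 16-bit hexadecimal is 0xC070.
Stored little-endian, the bytes at ascending addresses are 70 C0.
Read back as big-endian, the last byte is least significant, giving 0x70C0.
0x70C0 = 28864.

28864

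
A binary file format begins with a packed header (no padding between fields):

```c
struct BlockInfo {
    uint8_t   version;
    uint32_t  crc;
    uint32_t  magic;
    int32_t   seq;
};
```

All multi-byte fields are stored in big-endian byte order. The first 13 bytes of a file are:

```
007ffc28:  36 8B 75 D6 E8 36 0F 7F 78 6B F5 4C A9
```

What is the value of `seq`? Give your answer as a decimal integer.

1811238057

`seq` follows `version` (1 B), `crc` (4 B), `magic` (4 B), so it starts at offset 1 + 4 + 4 = 9 and occupies 4 bytes.
Bytes at offsets 9..12: 6B F5 4C A9.
In big-endian order the high byte comes first in memory.
The bytes are already most-significant first: 0x6BF54CA9.
0x6BF54CA9 = 1811238057.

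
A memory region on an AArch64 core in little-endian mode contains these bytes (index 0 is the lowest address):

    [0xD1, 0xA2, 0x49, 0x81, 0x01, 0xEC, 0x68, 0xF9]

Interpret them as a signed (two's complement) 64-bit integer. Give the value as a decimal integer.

Little-endian: lowest address holds the least-significant byte.
Reassemble most-significant byte first: F9 68 EC 01 81 49 A2 D1 → 0xF968EC018149A2D1.
Top bit is set, so as a signed 64-bit value this is 0xF968EC018149A2D1 − 2^64 = -474870269479378223.

-474870269479378223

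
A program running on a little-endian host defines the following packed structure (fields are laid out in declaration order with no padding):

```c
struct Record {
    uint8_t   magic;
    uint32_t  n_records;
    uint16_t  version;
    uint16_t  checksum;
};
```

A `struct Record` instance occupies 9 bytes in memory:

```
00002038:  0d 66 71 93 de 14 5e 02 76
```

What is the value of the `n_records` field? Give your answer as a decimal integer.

`n_records` follows `magic` (1 byte), so it starts at byte offset 1 and occupies 4 bytes.
Bytes at offsets 1..4: 66 71 93 DE.
Little-endian: lowest address holds the least-significant byte.
Reassemble most-significant byte first: DE 93 71 66 → 0xDE937166.
0xDE937166 = 3734204774.

3734204774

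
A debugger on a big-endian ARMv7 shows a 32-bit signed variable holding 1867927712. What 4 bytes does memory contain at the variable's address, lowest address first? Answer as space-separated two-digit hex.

6F 56 50 A0

1867927712 in hexadecimal, padded to 32 bits, is 0x6F5650A0.
Split into bytes (most-significant first): 6F 56 50 A0.
Big-endian stores the most-significant byte at the lowest address.
So the memory order matches the most-significant-first order: 6F 56 50 A0.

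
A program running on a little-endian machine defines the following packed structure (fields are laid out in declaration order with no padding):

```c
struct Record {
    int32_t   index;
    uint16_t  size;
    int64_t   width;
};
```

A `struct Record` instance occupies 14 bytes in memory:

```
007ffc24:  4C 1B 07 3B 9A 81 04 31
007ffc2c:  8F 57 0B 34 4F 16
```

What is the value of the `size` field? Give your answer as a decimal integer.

33178

`size` follows `index` (4 bytes), so it starts at byte offset 4 and occupies 2 bytes.
Bytes at offsets 4..5: 9A 81.
Little-endian: lowest address holds the least-significant byte.
Reassemble most-significant byte first: 81 9A → 0x819A.
0x819A = 33178.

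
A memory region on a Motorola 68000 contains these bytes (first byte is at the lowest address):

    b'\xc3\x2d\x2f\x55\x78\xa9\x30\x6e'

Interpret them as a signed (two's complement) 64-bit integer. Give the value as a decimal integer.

Big-endian stores the most-significant byte at the lowest address.
The bytes are already most-significant first: 0xC32D2F5578A9306E.
Top bit is set, so as a signed 64-bit value this is 0xC32D2F5578A9306E − 2^64 = -4382794818218545042.

-4382794818218545042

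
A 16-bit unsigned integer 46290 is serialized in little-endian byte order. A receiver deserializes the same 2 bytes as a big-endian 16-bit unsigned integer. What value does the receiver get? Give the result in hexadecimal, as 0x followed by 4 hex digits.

0xD2B4

46290 in 16-bit hexadecimal is 0xB4D2.
Stored little-endian, the bytes at ascending addresses are D2 B4.
Read back as big-endian, the last byte is least significant, giving 0xD2B4.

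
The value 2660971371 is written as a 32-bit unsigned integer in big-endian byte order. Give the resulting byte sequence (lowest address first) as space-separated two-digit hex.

9E 9B 33 6B

2660971371 in hexadecimal, padded to 32 bits, is 0x9E9B336B.
Split into bytes (most-significant first): 9E 9B 33 6B.
Big-endian: lowest address holds the most-significant byte.
So the memory order matches the most-significant-first order: 9E 9B 33 6B.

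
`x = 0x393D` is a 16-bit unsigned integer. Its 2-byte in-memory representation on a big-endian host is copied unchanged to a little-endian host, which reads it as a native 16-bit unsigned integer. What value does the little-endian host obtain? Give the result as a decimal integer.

15673

Stored big-endian, the bytes at ascending addresses are 39 3D.
Read back as little-endian, the first byte is least significant, giving 0x3D39.
0x3D39 = 15673.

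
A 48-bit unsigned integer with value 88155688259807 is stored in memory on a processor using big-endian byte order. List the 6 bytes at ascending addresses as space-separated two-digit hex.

88155688259807 in hexadecimal, padded to 48 bits, is 0x502D587BD0DF.
Split into bytes (most-significant first): 50 2D 58 7B D0 DF.
Big-endian: lowest address holds the most-significant byte.
So the memory order matches the most-significant-first order: 50 2D 58 7B D0 DF.

50 2D 58 7B D0 DF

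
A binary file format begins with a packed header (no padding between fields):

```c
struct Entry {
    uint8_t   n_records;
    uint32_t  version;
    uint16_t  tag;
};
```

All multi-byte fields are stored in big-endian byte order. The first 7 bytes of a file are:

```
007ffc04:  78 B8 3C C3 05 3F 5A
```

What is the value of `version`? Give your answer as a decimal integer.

3090989829

`version` follows `n_records` (1 byte), so it starts at byte offset 1 and occupies 4 bytes.
Bytes at offsets 1..4: B8 3C C3 05.
Big-endian stores the most-significant byte at the lowest address.
The bytes are already most-significant first: 0xB83CC305.
0xB83CC305 = 3090989829.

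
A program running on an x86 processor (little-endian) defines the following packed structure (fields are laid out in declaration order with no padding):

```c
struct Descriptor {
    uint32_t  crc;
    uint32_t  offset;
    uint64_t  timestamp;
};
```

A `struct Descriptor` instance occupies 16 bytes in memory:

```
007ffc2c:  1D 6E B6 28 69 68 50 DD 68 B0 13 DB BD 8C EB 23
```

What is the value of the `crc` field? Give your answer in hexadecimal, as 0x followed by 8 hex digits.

`crc` is the first field, at byte offset 0, occupying 4 bytes.
Bytes at offsets 0..3: 1D 6E B6 28.
Little-endian: lowest address holds the least-significant byte.
Reassemble most-significant byte first: 28 B6 6E 1D → 0x28B66E1D.

0x28B66E1D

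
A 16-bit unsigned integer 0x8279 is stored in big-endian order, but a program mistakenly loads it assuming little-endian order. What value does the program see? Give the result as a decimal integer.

Stored big-endian, the bytes at ascending addresses are 82 79.
Read back as little-endian, the first byte is least significant, giving 0x7982.
0x7982 = 31106.

31106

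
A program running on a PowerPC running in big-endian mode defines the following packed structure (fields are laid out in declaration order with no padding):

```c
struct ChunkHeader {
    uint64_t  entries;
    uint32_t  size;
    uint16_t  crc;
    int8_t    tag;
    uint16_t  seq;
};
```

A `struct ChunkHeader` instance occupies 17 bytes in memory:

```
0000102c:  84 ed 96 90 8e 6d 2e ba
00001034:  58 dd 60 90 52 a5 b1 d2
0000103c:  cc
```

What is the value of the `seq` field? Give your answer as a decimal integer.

53964

`seq` follows `entries` (8 B), `size` (4 B), `crc` (2 B), `tag` (1 B), so it starts at offset 8 + 4 + 2 + 1 = 15 and occupies 2 bytes.
Bytes at offsets 15..16: D2 CC.
Big-endian stores the most-significant byte at the lowest address.
The bytes are already most-significant first: 0xD2CC.
0xD2CC = 53964.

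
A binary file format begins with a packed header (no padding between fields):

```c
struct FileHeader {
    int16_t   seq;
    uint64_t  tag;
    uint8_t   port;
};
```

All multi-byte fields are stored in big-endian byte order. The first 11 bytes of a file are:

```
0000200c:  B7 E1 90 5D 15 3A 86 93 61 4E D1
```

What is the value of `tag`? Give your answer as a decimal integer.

`tag` follows `seq` (2 bytes), so it starts at byte offset 2 and occupies 8 bytes.
Bytes at offsets 2..9: 90 5D 15 3A 86 93 61 4E.
In big-endian order the high byte comes first in memory.
The bytes are already most-significant first: 0x905D153A8693614E.
0x905D153A8693614E = 10402494055405805902.

10402494055405805902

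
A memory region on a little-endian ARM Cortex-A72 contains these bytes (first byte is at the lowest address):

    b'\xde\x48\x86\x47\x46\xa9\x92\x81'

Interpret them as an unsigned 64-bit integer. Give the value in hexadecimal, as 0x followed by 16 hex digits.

Little-endian: lowest address holds the least-significant byte.
Reassemble most-significant byte first: 81 92 A9 46 47 86 48 DE → 0x8192A946478648DE.

0x8192A946478648DE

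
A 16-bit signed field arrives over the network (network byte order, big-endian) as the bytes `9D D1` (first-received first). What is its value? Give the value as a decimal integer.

-25135

In big-endian order the high byte comes first in memory.
The bytes are already most-significant first: 0x9DD1.
Top bit is set, so as a signed 16-bit value this is 0x9DD1 − 2^16 = -25135.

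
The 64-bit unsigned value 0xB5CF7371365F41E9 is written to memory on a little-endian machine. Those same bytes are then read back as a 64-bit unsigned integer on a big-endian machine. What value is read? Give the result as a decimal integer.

Stored little-endian, the bytes at ascending addresses are E9 41 5F 36 71 73 CF B5.
Read back as big-endian, the last byte is least significant, giving 0xE9415F367173CFB5.
0xE9415F367173CFB5 = 16807819971759689653.

16807819971759689653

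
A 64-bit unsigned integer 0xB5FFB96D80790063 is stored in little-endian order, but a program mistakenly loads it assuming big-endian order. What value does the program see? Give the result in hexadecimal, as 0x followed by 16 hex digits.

0x630079806DB9FFB5

Stored little-endian, the bytes at ascending addresses are 63 00 79 80 6D B9 FF B5.
Read back as big-endian, the last byte is least significant, giving 0x630079806DB9FFB5.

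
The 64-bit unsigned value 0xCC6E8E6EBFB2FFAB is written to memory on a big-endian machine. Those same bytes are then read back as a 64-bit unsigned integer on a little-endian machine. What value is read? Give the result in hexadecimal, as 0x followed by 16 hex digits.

0xABFFB2BF6E8E6ECC

Stored big-endian, the bytes at ascending addresses are CC 6E 8E 6E BF B2 FF AB.
Read back as little-endian, the first byte is least significant, giving 0xABFFB2BF6E8E6ECC.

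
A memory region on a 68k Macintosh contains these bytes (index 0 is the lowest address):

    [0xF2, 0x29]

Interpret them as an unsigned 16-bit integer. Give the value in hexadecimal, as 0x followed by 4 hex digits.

0xF229

In big-endian order the high byte comes first in memory.
The bytes are already most-significant first: 0xF229.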